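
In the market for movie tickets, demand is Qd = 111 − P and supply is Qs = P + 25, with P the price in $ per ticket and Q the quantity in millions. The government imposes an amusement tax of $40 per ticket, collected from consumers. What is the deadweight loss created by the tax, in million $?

Without the tax, 111 − P = P + 25 gives 2P = 86, so P* = $43 and Q* = 68.
With the tax collected from consumers, demand (in seller-price terms) shifts: Qd = 111 − (P + 40).
Solving gives Q = 48 with consumers paying $63 and producers receiving $23 (the $40 wedge).
Quantity falls by |ΔQ| = |68 − 48| = 20.
DWL = ½ · t · |ΔQ| = ½ · 40 · 20 = $400.

Deadweight loss = $400 million.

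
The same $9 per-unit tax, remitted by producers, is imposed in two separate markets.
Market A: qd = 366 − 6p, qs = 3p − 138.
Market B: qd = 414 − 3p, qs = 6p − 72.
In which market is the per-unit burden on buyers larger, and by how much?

Market A: pre-tax p* = $56, q* = 30; post-tax q = 12; per-unit burden on buyers = $3.
Market B: pre-tax p* = $54, q* = 252; post-tax q = 234; per-unit burden on buyers = $6.
Difference: $3 vs $6 → market B is larger by $3.

Market B, by $3.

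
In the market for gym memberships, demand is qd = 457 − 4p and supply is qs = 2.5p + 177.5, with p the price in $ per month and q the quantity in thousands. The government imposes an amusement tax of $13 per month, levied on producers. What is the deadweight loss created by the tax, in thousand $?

Before the tax: set 457 − 4p = 2.5p + 177.5 → p* = $43, q* = 285.
With the tax collected from producers, supply shifts: qs = 2.5(p − 13) + 177.5.
New equilibrium: consumers pay $48, producers receive $35, q = 265. (Wedge: pb − ps = 13.)
Quantity falls by |ΔQ| = |285 − 265| = 20.
DWL = ½ · t · |ΔQ| = ½ · 13 · 20 = $130.

Deadweight loss = $130 thousand.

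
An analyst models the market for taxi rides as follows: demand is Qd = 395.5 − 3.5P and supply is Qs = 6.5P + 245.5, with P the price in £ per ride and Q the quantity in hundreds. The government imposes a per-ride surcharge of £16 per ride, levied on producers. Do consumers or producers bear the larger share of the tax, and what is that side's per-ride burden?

Without the tax, 395.5 − 3.5P = 6.5P + 245.5 gives 10P = 150, so P* = £15 and Q* = 343.
With the tax collected from producers, supply shifts: Qs = 6.5(P − 16) + 245.5.
New equilibrium: consumers pay £25.4, producers receive £9.4, Q = 306.6. (Wedge: Pb − Ps = 16.)
Per-ride burden: consumers £10.4, producers £5.6.
Consumers take the larger share because demand is less price-elastic here (demand slope 3.5 vs supply slope 6.5).
The less price-elastic side of the market bears the larger share of a per-unit tax.

Consumers bear the larger share: £10.4 per ride.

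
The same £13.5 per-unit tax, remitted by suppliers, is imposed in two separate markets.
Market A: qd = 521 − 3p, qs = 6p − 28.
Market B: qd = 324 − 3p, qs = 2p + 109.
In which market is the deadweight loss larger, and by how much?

Market A: pre-tax p* = £61, q* = 338; post-tax q = 311; deadweight loss = £182.25.
Market B: pre-tax p* = £43, q* = 195; post-tax q = 178.8; deadweight loss = £109.35.
Difference: £182.25 vs £109.35 → market A is larger by £72.9.

Market A, by £72.9.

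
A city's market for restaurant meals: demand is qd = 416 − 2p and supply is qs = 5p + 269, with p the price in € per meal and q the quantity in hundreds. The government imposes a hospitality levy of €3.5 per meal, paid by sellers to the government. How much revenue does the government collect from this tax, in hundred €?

Before the tax: set 416 − 2p = 5p + 269 → p* = €21, q* = 374.
With the tax collected from sellers, supply shifts: qs = 5(p − 3.5) + 269.
Solving gives q = 369 with buyers paying €23.5 and sellers receiving €20 (the €3.5 wedge).
Revenue = t · Q = 3.5 · 369 = €1291.5.

Tax revenue = €1291.5 hundred.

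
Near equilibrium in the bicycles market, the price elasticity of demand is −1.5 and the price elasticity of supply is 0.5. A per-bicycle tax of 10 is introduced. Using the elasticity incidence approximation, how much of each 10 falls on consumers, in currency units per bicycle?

Incidence ratio: consumers' share ≈ εs / (εs + |εd|) = 0.5 / (0.5 + 1.5) = 0.25.
So consumers bear ≈ 0.25 × 10 = 2.5; sellers bear 7.5.

Consumers bear ≈ 2.5 per bicycle.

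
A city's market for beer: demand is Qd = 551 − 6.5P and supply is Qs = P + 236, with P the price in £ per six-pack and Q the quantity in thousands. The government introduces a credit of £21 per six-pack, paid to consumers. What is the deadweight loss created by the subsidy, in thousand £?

Deadweight loss = £191.1 thousand.

Without the subsidy, 551 − 6.5P = P + 236 gives 7.5P = 315, so P* = £42 and Q* = 278.
With a per-unit subsidy paid to consumers, each effectively pays P − 21, so demand becomes Qd = 551 − 6.5(P − 21).
Solving gives Q = 296.2 with consumers paying £39.2 and sellers receiving £60.2 (the £21 wedge).
Quantity rises by |ΔQ| = |278 − 296.2| = 18.2.
DWL = ½ · t · |ΔQ| = ½ · 21 · 18.2 = £191.1.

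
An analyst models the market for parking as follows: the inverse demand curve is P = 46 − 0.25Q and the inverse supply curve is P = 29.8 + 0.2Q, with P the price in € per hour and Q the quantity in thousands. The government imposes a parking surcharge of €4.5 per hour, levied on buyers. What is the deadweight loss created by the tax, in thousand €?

Rewrite in direct form: Qd = 184 − 4P and Qs = 5P − 149.
Before the tax: set 184 − 4P = 5P − 149 → P* = €37, Q* = 36.
With the tax collected from buyers, demand (in seller-price terms) shifts: Qd = 184 − 4(P + 4.5).
Solving gives Q = 26 with buyers paying €39.5 and producers receiving €35 (the €4.5 wedge).
Quantity falls by |ΔQ| = |36 − 26| = 10.
DWL = ½ · t · |ΔQ| = ½ · 4.5 · 10 = €22.5.

Deadweight loss = €22.5 thousand.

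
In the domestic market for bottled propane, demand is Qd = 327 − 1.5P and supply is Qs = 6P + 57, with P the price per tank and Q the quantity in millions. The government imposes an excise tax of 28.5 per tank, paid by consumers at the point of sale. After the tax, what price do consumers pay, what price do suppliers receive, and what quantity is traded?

Consumers pay 58.8; suppliers receive 30.3; quantity = 238.8.

Before the tax: set 327 − 1.5P = 6P + 57 → P* = 36, Q* = 273.
With the tax collected from consumers, demand (in seller-price terms) shifts: Qd = 327 − 1.5(P + 28.5).
Solving gives Q = 238.8 with consumers paying 58.8 and suppliers receiving 30.3 (the 28.5 wedge).
The less price-elastic side of the market bears the larger share of a per-unit tax.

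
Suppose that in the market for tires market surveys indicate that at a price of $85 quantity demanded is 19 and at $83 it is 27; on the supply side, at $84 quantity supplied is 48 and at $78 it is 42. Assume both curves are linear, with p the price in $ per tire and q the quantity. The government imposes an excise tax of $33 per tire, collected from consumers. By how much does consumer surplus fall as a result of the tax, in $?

Consumer surplus falls by $196.68.

Demand slope: (27 − 19)/(83 − 85) = -4, so qd = 359 − 4p.
Supply slope: (42 − 48)/(78 − 84) = 1, so qs = p − 36.
Before the tax: set 359 − 4p = p − 36 → p* = $79, q* = 43.
With the tax collected from consumers, demand (in seller-price terms) shifts: qd = 359 − 4(p + 33).
Solving gives q = 16.6 with consumers paying $85.6 and producers receiving $52.6 (the $33 wedge).
ΔCS is the trapezoid between Q = 16.6 and Q = 43 of height $6.6: ½ · (43 + 16.6) · 6.6 = $196.68.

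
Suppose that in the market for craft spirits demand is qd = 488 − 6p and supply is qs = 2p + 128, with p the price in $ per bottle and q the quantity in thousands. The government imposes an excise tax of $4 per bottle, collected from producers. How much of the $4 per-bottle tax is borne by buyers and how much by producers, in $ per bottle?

Without the tax, 488 − 6p = 2p + 128 gives 8p = 360, so p* = $45 and q* = 218.
With the tax collected from producers, supply shifts: qs = 2(p − 4) + 128.
New equilibrium: buyers pay $46, producers receive $42, q = 212. (Wedge: pb − ps = 4.)
Burden on buyers: $1; on producers: $3. (They sum to $4.)

Buyers bear $1 per bottle; producers bear $3 per bottle.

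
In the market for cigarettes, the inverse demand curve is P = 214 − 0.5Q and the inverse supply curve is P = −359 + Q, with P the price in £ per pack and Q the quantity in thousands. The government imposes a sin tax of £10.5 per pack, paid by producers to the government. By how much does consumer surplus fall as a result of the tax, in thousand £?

Consumer surplus falls by £1324.75 thousand.

Inverting to Q(P) form: Qd = 428 − 2P; Qs = P + 359.
Before the tax: set 428 − 2P = P + 359 → P* = £23, Q* = 382.
With the tax collected from producers, supply shifts: Qs = (P − 10.5) + 359.
New equilibrium: buyers pay £26.5, producers receive £16, Q = 375. (Wedge: Pb − Ps = 10.5.)
ΔCS is the trapezoid between Q = 375 and Q = 382 of height £3.5: ½ · (382 + 375) · 3.5 = £1324.75.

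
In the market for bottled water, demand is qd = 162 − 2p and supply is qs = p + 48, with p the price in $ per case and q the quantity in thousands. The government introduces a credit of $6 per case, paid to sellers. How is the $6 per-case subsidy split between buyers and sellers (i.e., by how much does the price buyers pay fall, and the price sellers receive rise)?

Buyers gain $2 per case; sellers gain $4 per case.

Without the subsidy, 162 − 2p = p + 48 gives 3p = 114, so p* = $38 and q* = 86.
With a per-unit subsidy paid to sellers, each receives p + 6 per unit sold, so supply becomes qs = (p + 6) + 48.
New equilibrium: buyers pay $36, sellers receive $42, q = 90. (Wedge: pb − ps = −6.)
Gain to buyers: $2; to sellers: $4. (They sum to $6.)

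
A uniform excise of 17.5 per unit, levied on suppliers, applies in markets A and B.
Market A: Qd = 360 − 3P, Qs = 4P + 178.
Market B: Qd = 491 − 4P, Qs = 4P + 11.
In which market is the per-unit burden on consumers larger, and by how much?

Market A: pre-tax P* = 26, Q* = 282; post-tax Q = 252; per-unit burden on consumers = 10.
Market B: pre-tax P* = 60, Q* = 251; post-tax Q = 216; per-unit burden on consumers = 8.75.
Difference: 10 vs 8.75 → market A is larger by 1.25.

Market A, by 1.25.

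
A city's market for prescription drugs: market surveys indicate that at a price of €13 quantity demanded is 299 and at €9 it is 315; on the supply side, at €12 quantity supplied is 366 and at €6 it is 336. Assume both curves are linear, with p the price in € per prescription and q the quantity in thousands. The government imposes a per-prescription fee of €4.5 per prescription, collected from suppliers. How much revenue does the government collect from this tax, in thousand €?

Demand slope: (315 − 299)/(9 − 13) = -4, so qd = 351 − 4p.
Supply slope: (336 − 366)/(6 − 12) = 5, so qs = 5p + 306.
Without the tax, 351 − 4p = 5p + 306 gives 9p = 45, so p* = €5 and q* = 331.
With the tax collected from suppliers, supply shifts: qs = 5(p − 4.5) + 306.
Solving gives q = 321 with buyers paying €7.5 and suppliers receiving €3 (the €4.5 wedge).
Revenue = t · Q = 4.5 · 321 = €1444.5.

Tax revenue = €1444.5 thousand.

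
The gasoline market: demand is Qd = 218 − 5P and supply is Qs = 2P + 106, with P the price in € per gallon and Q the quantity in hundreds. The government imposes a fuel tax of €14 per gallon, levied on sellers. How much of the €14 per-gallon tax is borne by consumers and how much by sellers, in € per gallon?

Consumers bear €4 per gallon; sellers bear €10 per gallon.

Before the tax: set 218 − 5P = 2P + 106 → P* = €16, Q* = 138.
With the tax collected from sellers, supply shifts: Qs = 2(P − 14) + 106.
Solving gives Q = 118 with consumers paying €20 and sellers receiving €6 (the €14 wedge).
Burden on consumers: €4; on sellers: €10. (They sum to €14.)
The less price-elastic side of the market bears the larger share of a per-unit tax.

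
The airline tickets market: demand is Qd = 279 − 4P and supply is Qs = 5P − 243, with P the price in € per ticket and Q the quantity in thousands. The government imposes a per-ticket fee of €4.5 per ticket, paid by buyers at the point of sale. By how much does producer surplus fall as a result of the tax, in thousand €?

Producer surplus falls by €84 thousand.

Without the tax, 279 − 4P = 5P − 243 gives 9P = 522, so P* = €58 and Q* = 47.
With the tax collected from buyers, demand (in seller-price terms) shifts: Qd = 279 − 4(P + 4.5).
New equilibrium: buyers pay €60.5, producers receive €56, Q = 37. (Wedge: Pb − Ps = 4.5.)
ΔPS is the trapezoid between Q = 37 and Q = 47 of height €2: ½ · (47 + 37) · 2 = €84.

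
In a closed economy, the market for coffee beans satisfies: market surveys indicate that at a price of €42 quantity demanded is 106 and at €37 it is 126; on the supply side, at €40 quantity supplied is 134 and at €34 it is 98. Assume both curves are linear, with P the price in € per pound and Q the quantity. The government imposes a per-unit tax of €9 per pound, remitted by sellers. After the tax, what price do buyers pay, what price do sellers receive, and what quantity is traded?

Demand slope: (126 − 106)/(37 − 42) = -4, so Qd = 274 − 4P.
Supply slope: (98 − 134)/(34 − 40) = 6, so Qs = 6P − 106.
Without the tax, 274 − 4P = 6P − 106 gives 10P = 380, so P* = €38 and Q* = 122.
With the tax collected from sellers, supply shifts: Qs = 6(P − 9) − 106.
Solving gives Q = 100.4 with buyers paying €43.4 and sellers receiving €34.4 (the €9 wedge).

Buyers pay €43.4; sellers receive €34.4; quantity = 100.4.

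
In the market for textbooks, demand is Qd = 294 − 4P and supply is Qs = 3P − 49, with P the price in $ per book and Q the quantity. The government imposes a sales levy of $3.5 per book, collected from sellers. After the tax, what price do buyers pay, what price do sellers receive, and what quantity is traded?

Without the tax, 294 − 4P = 3P − 49 gives 7P = 343, so P* = $49 and Q* = 98.
With the tax collected from sellers, supply shifts: Qs = 3(P − 3.5) − 49.
Solving gives Q = 92 with buyers paying $50.5 and sellers receiving $47 (the $3.5 wedge).
The less price-elastic side of the market bears the larger share of a per-unit tax.

Buyers pay $50.5; sellers receive $47; quantity = 92.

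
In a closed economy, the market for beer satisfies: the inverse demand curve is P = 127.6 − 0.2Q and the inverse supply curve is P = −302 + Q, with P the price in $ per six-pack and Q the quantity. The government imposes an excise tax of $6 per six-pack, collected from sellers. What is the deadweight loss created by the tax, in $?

Inverting to Q(P) form: Qd = 638 − 5P; Qs = P + 302.
Without the tax, 638 − 5P = P + 302 gives 6P = 336, so P* = $56 and Q* = 358.
With the tax collected from sellers, supply shifts: Qs = (P − 6) + 302.
Solving gives Q = 353 with buyers paying $57 and sellers receiving $51 (the $6 wedge).
Quantity falls by |ΔQ| = |358 − 353| = 5.
DWL = ½ · t · |ΔQ| = ½ · 6 · 5 = $15.

Deadweight loss = $15.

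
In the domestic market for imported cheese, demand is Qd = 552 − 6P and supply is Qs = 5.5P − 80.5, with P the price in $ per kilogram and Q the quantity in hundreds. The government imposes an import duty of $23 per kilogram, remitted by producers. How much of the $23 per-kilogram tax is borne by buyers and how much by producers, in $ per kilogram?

Without the tax, 552 − 6P = 5.5P − 80.5 gives 11.5P = 632.5, so P* = $55 and Q* = 222.
With the tax collected from producers, supply shifts: Qs = 5.5(P − 23) − 80.5.
Solving gives Q = 156 with buyers paying $66 and producers receiving $43 (the $23 wedge).
Burden on buyers: $11; on producers: $12. (They sum to $23.)

Buyers bear $11 per kilogram; producers bear $12 per kilogram.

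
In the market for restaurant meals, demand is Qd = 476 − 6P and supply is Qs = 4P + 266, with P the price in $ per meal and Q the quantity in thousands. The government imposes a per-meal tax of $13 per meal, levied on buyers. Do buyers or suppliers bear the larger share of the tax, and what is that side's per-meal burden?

Without the tax, 476 − 6P = 4P + 266 gives 10P = 210, so P* = $21 and Q* = 350.
With the tax collected from buyers, demand (in seller-price terms) shifts: Qd = 476 − 6(P + 13).
Solving gives Q = 318.8 with buyers paying $26.2 and suppliers receiving $13.2 (the $13 wedge).
Per-meal burden: buyers $5.2, suppliers $7.8.
Suppliers take the larger share because supply is less price-elastic here (demand slope 6 vs supply slope 4).
The less price-elastic side of the market bears the larger share of a per-unit tax.

Suppliers bear the larger share: $7.8 per meal.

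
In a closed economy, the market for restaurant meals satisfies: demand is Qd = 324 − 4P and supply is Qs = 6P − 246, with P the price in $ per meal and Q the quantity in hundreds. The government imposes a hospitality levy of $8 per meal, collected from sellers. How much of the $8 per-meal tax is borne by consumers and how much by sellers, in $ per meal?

Consumers bear $4.8 per meal; sellers bear $3.2 per meal.

Before the tax: set 324 − 4P = 6P − 246 → P* = $57, Q* = 96.
With the tax collected from sellers, supply shifts: Qs = 6(P − 8) − 246.
Solving gives Q = 76.8 with consumers paying $61.8 and sellers receiving $53.8 (the $8 wedge).
Burden on consumers: $4.8; on sellers: $3.2. (They sum to $8.)
The less price-elastic side of the market bears the larger share of a per-unit tax.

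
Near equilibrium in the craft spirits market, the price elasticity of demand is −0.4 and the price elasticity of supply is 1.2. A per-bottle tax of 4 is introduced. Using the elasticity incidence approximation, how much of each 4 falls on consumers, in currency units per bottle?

Consumers bear ≈ 3 per bottle.

Incidence ratio: consumers' share ≈ εs / (εs + |εd|) = 1.2 / (1.2 + 0.4) = 0.75.
So consumers bear ≈ 0.75 × 4 = 3; producers bear 1.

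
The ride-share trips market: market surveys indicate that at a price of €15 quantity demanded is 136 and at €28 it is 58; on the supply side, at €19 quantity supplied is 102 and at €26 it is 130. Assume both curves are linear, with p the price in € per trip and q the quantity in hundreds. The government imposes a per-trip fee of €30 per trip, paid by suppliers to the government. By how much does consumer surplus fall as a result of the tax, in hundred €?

Demand slope: (58 − 136)/(28 − 15) = -6, so qd = 226 − 6p.
Supply slope: (130 − 102)/(26 − 19) = 4, so qs = 4p + 26.
Without the tax, 226 − 6p = 4p + 26 gives 10p = 200, so p* = €20 and q* = 106.
With the tax collected from suppliers, supply shifts: qs = 4(p − 30) + 26.
Solving gives q = 34 with buyers paying €32 and suppliers receiving €2 (the €30 wedge).
ΔCS is the trapezoid between Q = 34 and Q = 106 of height €12: ½ · (106 + 34) · 12 = €840.

Consumer surplus falls by €840 hundred.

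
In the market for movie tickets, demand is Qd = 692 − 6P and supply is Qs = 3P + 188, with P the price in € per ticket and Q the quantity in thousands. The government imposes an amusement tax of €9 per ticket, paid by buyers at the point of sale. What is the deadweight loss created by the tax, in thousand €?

Deadweight loss = €81 thousand.

Without the tax, 692 − 6P = 3P + 188 gives 9P = 504, so P* = €56 and Q* = 356.
With the tax collected from buyers, demand (in seller-price terms) shifts: Qd = 692 − 6(P + 9).
Solving gives Q = 338 with buyers paying €59 and suppliers receiving €50 (the €9 wedge).
Quantity falls by |ΔQ| = |356 − 338| = 18.
DWL = ½ · t · |ΔQ| = ½ · 9 · 18 = €81.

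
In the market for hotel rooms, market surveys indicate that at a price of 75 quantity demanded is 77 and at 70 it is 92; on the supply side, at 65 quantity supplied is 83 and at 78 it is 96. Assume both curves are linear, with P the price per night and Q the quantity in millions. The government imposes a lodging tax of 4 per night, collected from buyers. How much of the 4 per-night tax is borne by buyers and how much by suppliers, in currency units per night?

Buyers bear 1 per night; suppliers bear 3 per night.

Demand slope: (92 − 77)/(70 − 75) = -3, so Qd = 302 − 3P.
Supply slope: (96 − 83)/(78 − 65) = 1, so Qs = P + 18.
Without the tax, 302 − 3P = P + 18 gives 4P = 284, so P* = 71 and Q* = 89.
With the tax collected from buyers, demand (in seller-price terms) shifts: Qd = 302 − 3(P + 4).
Solving gives Q = 86 with buyers paying 72 and suppliers receiving 68 (the 4 wedge).
Burden on buyers: 1; on suppliers: 3. (They sum to 4.)
The less price-elastic side of the market bears the larger share of a per-unit tax.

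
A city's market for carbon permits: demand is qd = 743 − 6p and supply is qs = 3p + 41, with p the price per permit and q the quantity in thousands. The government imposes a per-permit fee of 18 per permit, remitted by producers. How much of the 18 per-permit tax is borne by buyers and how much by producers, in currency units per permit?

Before the tax: set 743 − 6p = 3p + 41 → p* = 78, q* = 275.
With the tax collected from producers, supply shifts: qs = 3(p − 18) + 41.
New equilibrium: buyers pay 84, producers receive 66, q = 239. (Wedge: pb − ps = 18.)
Burden on buyers: 6; on producers: 12. (They sum to 18.)
The less price-elastic side of the market bears the larger share of a per-unit tax.

Buyers bear 6 per permit; producers bear 12 per permit.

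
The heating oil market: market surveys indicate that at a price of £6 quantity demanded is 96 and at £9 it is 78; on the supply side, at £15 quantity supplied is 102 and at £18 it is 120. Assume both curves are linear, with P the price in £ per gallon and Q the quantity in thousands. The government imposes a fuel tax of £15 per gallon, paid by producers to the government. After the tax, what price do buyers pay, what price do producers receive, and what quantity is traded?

Demand slope: (78 − 96)/(9 − 6) = -6, so Qd = 132 − 6P.
Supply slope: (120 − 102)/(18 − 15) = 6, so Qs = 6P + 12.
Before the tax: set 132 − 6P = 6P + 12 → P* = £10, Q* = 72.
With the tax collected from producers, supply shifts: Qs = 6(P − 15) + 12.
Solving gives Q = 27 with buyers paying £17.5 and producers receiving £2.5 (the £15 wedge).

Buyers pay £17.5; producers receive £2.5; quantity = 27.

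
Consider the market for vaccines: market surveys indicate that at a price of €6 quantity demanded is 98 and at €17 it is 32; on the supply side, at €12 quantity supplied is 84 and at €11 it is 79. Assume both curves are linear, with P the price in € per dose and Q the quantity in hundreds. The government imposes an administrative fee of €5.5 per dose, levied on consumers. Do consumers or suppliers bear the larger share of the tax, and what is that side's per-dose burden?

Demand slope: (32 − 98)/(17 − 6) = -6, so Qd = 134 − 6P.
Supply slope: (79 − 84)/(11 − 12) = 5, so Qs = 5P + 24.
Without the tax, 134 − 6P = 5P + 24 gives 11P = 110, so P* = €10 and Q* = 74.
With the tax collected from consumers, demand (in seller-price terms) shifts: Qd = 134 − 6(P + 5.5).
New equilibrium: consumers pay €12.5, suppliers receive €7, Q = 59. (Wedge: Pb − Ps = 5.5.)
Per-dose burden: consumers €2.5, suppliers €3.
Suppliers take the larger share because supply is less price-elastic here (demand slope 6 vs supply slope 5).

Suppliers bear the larger share: €3 per dose.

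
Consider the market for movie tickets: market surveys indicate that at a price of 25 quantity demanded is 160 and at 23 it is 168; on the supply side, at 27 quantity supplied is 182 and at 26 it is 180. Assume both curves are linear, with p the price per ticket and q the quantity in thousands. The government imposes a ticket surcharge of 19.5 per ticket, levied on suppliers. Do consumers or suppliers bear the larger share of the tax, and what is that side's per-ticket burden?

Demand slope: (168 − 160)/(23 − 25) = -4, so qd = 260 − 4p.
Supply slope: (180 − 182)/(26 − 27) = 2, so qs = 2p + 128.
Before the tax: set 260 − 4p = 2p + 128 → p* = 22, q* = 172.
With the tax collected from suppliers, supply shifts: qs = 2(p − 19.5) + 128.
New equilibrium: consumers pay 28.5, suppliers receive 9, q = 146. (Wedge: pb − ps = 19.5.)
Per-ticket burden: consumers 6.5, suppliers 13.
Suppliers take the larger share because supply is less price-elastic here (demand slope 4 vs supply slope 2).

Suppliers bear the larger share: 13 per ticket.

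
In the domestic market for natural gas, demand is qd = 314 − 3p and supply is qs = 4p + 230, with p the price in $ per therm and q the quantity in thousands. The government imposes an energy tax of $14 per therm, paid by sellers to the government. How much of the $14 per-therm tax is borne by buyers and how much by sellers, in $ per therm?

Before the tax: set 314 − 3p = 4p + 230 → p* = $12, q* = 278.
With the tax collected from sellers, supply shifts: qs = 4(p − 14) + 230.
Solving gives q = 254 with buyers paying $20 and sellers receiving $6 (the $14 wedge).
Burden on buyers: $8; on sellers: $6. (They sum to $14.)

Buyers bear $8 per therm; sellers bear $6 per therm.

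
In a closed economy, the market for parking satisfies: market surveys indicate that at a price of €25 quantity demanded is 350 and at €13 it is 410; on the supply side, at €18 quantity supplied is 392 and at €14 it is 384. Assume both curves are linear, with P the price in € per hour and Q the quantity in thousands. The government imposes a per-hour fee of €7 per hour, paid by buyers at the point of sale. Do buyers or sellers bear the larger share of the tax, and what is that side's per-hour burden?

Sellers bear the larger share: €5 per hour.

Demand slope: (410 − 350)/(13 − 25) = -5, so Qd = 475 − 5P.
Supply slope: (384 − 392)/(14 − 18) = 2, so Qs = 2P + 356.
Before the tax: set 475 − 5P = 2P + 356 → P* = €17, Q* = 390.
With the tax collected from buyers, demand (in seller-price terms) shifts: Qd = 475 − 5(P + 7).
Solving gives Q = 380 with buyers paying €19 and sellers receiving €12 (the €7 wedge).
Per-hour burden: buyers €2, sellers €5.
Sellers take the larger share because supply is less price-elastic here (demand slope 5 vs supply slope 2).
The less price-elastic side of the market bears the larger share of a per-unit tax.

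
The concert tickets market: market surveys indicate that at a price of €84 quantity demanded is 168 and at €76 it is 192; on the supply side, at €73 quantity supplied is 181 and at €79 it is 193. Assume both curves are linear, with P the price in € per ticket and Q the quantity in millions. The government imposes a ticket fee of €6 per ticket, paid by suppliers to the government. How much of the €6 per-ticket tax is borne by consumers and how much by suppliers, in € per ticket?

Demand slope: (192 − 168)/(76 − 84) = -3, so Qd = 420 − 3P.
Supply slope: (193 − 181)/(79 − 73) = 2, so Qs = 2P + 35.
Without the tax, 420 − 3P = 2P + 35 gives 5P = 385, so P* = €77 and Q* = 189.
With the tax collected from suppliers, supply shifts: Qs = 2(P − 6) + 35.
Solving gives Q = 181.8 with consumers paying €79.4 and suppliers receiving €73.4 (the €6 wedge).
Burden on consumers: €2.4; on suppliers: €3.6. (They sum to €6.)

Consumers bear €2.4 per ticket; suppliers bear €3.6 per ticket.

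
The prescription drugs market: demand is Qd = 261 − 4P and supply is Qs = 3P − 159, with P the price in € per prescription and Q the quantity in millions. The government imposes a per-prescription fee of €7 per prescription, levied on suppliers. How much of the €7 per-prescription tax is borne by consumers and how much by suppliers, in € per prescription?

Consumers bear €3 per prescription; suppliers bear €4 per prescription.

Before the tax: set 261 − 4P = 3P − 159 → P* = €60, Q* = 21.
With the tax collected from suppliers, supply shifts: Qs = 3(P − 7) − 159.
New equilibrium: consumers pay €63, suppliers receive €56, Q = 9. (Wedge: Pb − Ps = 7.)
Burden on consumers: €3; on suppliers: €4. (They sum to €7.)
The less price-elastic side of the market bears the larger share of a per-unit tax.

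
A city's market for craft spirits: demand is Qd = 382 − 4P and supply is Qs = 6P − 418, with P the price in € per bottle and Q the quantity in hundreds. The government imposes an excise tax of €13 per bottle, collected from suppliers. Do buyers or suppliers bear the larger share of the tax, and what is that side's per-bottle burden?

Buyers bear the larger share: €7.8 per bottle.

Without the tax, 382 − 4P = 6P − 418 gives 10P = 800, so P* = €80 and Q* = 62.
With the tax collected from suppliers, supply shifts: Qs = 6(P − 13) − 418.
Solving gives Q = 30.8 with buyers paying €87.8 and suppliers receiving €74.8 (the €13 wedge).
Per-bottle burden: buyers €7.8, suppliers €5.2.
Buyers take the larger share because demand is less price-elastic here (demand slope 4 vs supply slope 6).
The less price-elastic side of the market bears the larger share of a per-unit tax.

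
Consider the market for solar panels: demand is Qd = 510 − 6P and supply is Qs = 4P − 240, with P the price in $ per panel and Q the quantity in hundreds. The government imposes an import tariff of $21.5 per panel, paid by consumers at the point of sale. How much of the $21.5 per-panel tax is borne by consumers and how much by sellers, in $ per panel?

Consumers bear $8.6 per panel; sellers bear $12.9 per panel.

Before the tax: set 510 − 6P = 4P − 240 → P* = $75, Q* = 60.
With the tax collected from consumers, demand (in seller-price terms) shifts: Qd = 510 − 6(P + 21.5).
New equilibrium: consumers pay $83.6, sellers receive $62.1, Q = 8.4. (Wedge: Pb − Ps = 21.5.)
Burden on consumers: $8.6; on sellers: $12.9. (They sum to $21.5.)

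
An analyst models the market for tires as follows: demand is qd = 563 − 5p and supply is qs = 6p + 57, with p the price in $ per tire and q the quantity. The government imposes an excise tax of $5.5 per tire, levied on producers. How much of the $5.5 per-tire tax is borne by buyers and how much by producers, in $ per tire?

Buyers bear $3 per tire; producers bear $2.5 per tire.

Without the tax, 563 − 5p = 6p + 57 gives 11p = 506, so p* = $46 and q* = 333.
With the tax collected from producers, supply shifts: qs = 6(p − 5.5) + 57.
New equilibrium: buyers pay $49, producers receive $43.5, q = 318. (Wedge: pb − ps = 5.5.)
Burden on buyers: $3; on producers: $2.5. (They sum to $5.5.)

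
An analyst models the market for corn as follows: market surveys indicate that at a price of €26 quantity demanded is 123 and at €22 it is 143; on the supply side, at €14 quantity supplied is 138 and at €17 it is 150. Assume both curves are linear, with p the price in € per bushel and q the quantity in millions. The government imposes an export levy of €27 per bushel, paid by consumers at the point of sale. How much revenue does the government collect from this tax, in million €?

Demand slope: (143 − 123)/(22 − 26) = -5, so qd = 253 − 5p.
Supply slope: (150 − 138)/(17 − 14) = 4, so qs = 4p + 82.
Without the tax, 253 − 5p = 4p + 82 gives 9p = 171, so p* = €19 and q* = 158.
With the tax collected from consumers, demand (in seller-price terms) shifts: qd = 253 − 5(p + 27).
New equilibrium: consumers pay €31, sellers receive €4, q = 98. (Wedge: pb − ps = 27.)
Revenue = t · Q = 27 · 98 = €2646.

Tax revenue = €2646 million.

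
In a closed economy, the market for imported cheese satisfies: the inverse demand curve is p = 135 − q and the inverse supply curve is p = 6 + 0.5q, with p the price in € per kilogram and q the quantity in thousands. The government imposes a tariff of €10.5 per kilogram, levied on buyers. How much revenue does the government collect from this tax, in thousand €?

Rewrite in direct form: qd = 135 − p and qs = 2p − 12.
Before the tax: set 135 − p = 2p − 12 → p* = €49, q* = 86.
With the tax collected from buyers, demand (in seller-price terms) shifts: qd = 135 − (p + 10.5).
New equilibrium: buyers pay €56, sellers receive €45.5, q = 79. (Wedge: pb − ps = 10.5.)
Revenue = t · Q = 10.5 · 79 = €829.5.

Tax revenue = €829.5 thousand.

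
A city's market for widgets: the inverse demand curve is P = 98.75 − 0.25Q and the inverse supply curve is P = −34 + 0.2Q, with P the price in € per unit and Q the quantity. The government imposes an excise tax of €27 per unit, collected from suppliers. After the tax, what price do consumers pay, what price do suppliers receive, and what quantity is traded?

Consumers pay €40; suppliers receive €13; quantity = 235.

Rewrite in direct form: Qd = 395 − 4P and Qs = 5P + 170.
Before the tax: set 395 − 4P = 5P + 170 → P* = €25, Q* = 295.
With the tax collected from suppliers, supply shifts: Qs = 5(P − 27) + 170.
Solving gives Q = 235 with consumers paying €40 and suppliers receiving €13 (the €27 wedge).
The less price-elastic side of the market bears the larger share of a per-unit tax.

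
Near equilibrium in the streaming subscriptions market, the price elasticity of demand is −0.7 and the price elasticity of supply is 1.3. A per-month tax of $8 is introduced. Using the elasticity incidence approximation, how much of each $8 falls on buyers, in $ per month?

Buyers bear ≈ $5.2 per month.

Incidence ratio: buyers' share ≈ εs / (εs + |εd|) = 1.3 / (1.3 + 0.7) = 0.65.
So buyers bear ≈ 0.65 × $8 = $5.2; producers bear $2.8.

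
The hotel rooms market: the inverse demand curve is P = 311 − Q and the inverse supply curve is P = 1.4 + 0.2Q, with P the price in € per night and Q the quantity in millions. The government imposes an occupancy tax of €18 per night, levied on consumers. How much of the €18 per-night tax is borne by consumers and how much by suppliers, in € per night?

Inverting to Q(P) form: Qd = 311 − P; Qs = 5P − 7.
Without the tax, 311 − P = 5P − 7 gives 6P = 318, so P* = €53 and Q* = 258.
With the tax collected from consumers, demand (in seller-price terms) shifts: Qd = 311 − (P + 18).
New equilibrium: consumers pay €68, suppliers receive €50, Q = 243. (Wedge: Pb − Ps = 18.)
Burden on consumers: €15; on suppliers: €3. (They sum to €18.)
The less price-elastic side of the market bears the larger share of a per-unit tax.

Consumers bear €15 per night; suppliers bear €3 per night.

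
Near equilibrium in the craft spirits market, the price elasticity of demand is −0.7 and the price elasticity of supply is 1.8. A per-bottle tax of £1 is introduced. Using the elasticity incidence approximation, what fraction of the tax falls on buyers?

Buyers' share ≈ 0.72.

Incidence ratio: buyers' share ≈ εs / (εs + |εd|) = 1.8 / (1.8 + 0.7) = 0.72.
Supply is the more elastic side, so buyers bear the larger share.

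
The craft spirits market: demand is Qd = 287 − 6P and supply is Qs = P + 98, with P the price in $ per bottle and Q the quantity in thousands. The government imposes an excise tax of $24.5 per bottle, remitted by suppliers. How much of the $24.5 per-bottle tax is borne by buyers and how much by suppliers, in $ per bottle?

Buyers bear $3.5 per bottle; suppliers bear $21 per bottle.

Without the tax, 287 − 6P = P + 98 gives 7P = 189, so P* = $27 and Q* = 125.
With the tax collected from suppliers, supply shifts: Qs = (P − 24.5) + 98.
New equilibrium: buyers pay $30.5, suppliers receive $6, Q = 104. (Wedge: Pb − Ps = 24.5.)
Burden on buyers: $3.5; on suppliers: $21. (They sum to $24.5.)
The less price-elastic side of the market bears the larger share of a per-unit tax.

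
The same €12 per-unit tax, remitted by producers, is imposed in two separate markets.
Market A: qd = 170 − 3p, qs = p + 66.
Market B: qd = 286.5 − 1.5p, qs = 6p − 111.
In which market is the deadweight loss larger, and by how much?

Market A: pre-tax p* = €26, q* = 92; post-tax q = 83; deadweight loss = €54.
Market B: pre-tax p* = €53, q* = 207; post-tax q = 192.6; deadweight loss = €86.4.
Difference: €54 vs €86.4 → market B is larger by €32.4.

Market B, by €32.4.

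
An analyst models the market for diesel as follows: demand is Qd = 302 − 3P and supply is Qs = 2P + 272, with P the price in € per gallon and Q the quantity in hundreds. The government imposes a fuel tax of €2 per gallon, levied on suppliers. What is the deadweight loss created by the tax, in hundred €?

Without the tax, 302 − 3P = 2P + 272 gives 5P = 30, so P* = €6 and Q* = 284.
With the tax collected from suppliers, supply shifts: Qs = 2(P − 2) + 272.
Solving gives Q = 281.6 with buyers paying €6.8 and suppliers receiving €4.8 (the €2 wedge).
Quantity falls by |ΔQ| = |284 − 281.6| = 2.4.
DWL = ½ · t · |ΔQ| = ½ · 2 · 2.4 = €2.4.

Deadweight loss = €2.4 hundred.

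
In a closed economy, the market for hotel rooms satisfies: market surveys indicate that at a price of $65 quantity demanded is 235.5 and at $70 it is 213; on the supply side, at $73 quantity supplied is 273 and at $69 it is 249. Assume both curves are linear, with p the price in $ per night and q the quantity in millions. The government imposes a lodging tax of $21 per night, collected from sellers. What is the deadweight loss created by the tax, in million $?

Demand slope: (213 − 235.5)/(70 − 65) = -4.5, so qd = 528 − 4.5p.
Supply slope: (249 − 273)/(69 − 73) = 6, so qs = 6p − 165.
Without the tax, 528 − 4.5p = 6p − 165 gives 10.5p = 693, so p* = $66 and q* = 231.
With the tax collected from sellers, supply shifts: qs = 6(p − 21) − 165.
New equilibrium: consumers pay $78, sellers receive $57, q = 177. (Wedge: pb − ps = 21.)
Quantity falls by |ΔQ| = |231 − 177| = 54.
DWL = ½ · t · |ΔQ| = ½ · 21 · 54 = $567.

Deadweight loss = $567 million.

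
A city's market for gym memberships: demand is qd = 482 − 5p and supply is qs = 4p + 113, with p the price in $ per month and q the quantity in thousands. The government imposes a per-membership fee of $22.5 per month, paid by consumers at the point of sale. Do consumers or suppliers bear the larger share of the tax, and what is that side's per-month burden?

Suppliers bear the larger share: $12.5 per month.

Before the tax: set 482 − 5p = 4p + 113 → p* = $41, q* = 277.
With the tax collected from consumers, demand (in seller-price terms) shifts: qd = 482 − 5(p + 22.5).
New equilibrium: consumers pay $51, suppliers receive $28.5, q = 227. (Wedge: pb − ps = 22.5.)
Per-month burden: consumers $10, suppliers $12.5.
Suppliers take the larger share because supply is less price-elastic here (demand slope 5 vs supply slope 4).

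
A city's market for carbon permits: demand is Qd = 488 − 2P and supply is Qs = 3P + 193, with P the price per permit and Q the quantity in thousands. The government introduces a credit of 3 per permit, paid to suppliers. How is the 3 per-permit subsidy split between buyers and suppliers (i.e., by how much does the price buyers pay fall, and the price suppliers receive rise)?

Buyers gain 1.8 per permit; suppliers gain 1.2 per permit.

Without the subsidy, 488 − 2P = 3P + 193 gives 5P = 295, so P* = 59 and Q* = 370.
With a per-unit subsidy paid to suppliers, each receives P + 3 per unit sold, so supply becomes Qs = 3(P + 3) + 193.
New equilibrium: buyers pay 57.2, suppliers receive 60.2, Q = 373.6. (Wedge: Pb − Ps = −3.)
Gain to buyers: 1.8; to suppliers: 1.2. (They sum to 3.)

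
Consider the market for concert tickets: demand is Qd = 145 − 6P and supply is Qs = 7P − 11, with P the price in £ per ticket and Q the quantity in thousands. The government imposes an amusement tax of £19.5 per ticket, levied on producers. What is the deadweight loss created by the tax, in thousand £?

Deadweight loss = £614.25 thousand.

Before the tax: set 145 − 6P = 7P − 11 → P* = £12, Q* = 73.
With the tax collected from producers, supply shifts: Qs = 7(P − 19.5) − 11.
Solving gives Q = 10 with consumers paying £22.5 and producers receiving £3 (the £19.5 wedge).
Quantity falls by |ΔQ| = |73 − 10| = 63.
DWL = ½ · t · |ΔQ| = ½ · 19.5 · 63 = £614.25.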